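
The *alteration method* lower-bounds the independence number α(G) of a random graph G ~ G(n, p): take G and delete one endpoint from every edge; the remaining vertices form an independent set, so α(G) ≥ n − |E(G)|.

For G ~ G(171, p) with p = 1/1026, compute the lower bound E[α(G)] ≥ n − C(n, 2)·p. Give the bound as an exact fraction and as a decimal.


E[|E(G)|] = C(171, 2)·p = 14535 · (1/1026) = 85/6.
E[α(G)] ≥ n − E[|E(G)|] = 171 − 85/6 = 941/6.
Numerically: ≈ 156.833333.
(This is only a lower bound; the true E[α(G)] may be larger.)

E[α(G)] ≥ 941/6 ≈ 156.833333.


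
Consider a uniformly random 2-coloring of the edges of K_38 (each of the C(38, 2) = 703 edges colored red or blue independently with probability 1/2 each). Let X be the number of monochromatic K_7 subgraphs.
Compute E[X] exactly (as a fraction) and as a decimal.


Let X = Σ_S X_S over the C(38, 7) = 12620256 subsets S of size 7, where X_S = 1 if the K_7 on S is monochromatic.
For a fixed S, the K_7 on S has C(7, 2) = 21 edges. P[all 21 edges red] = (1/2)^21, and likewise for blue, so P[monochromatic] = 2·(1/2)^21 = 2^{1 − 21} = 1/1048576.
By linearity of expectation: E[X] = C(38, 7) · 2^{1 − 21} = 12620256 · 1/1048576 = 394383/32768.
Numerically: E[X] ≈ 12.035614.

E[X] = C(38,7)·2^(1−C(7,2)) = 394383/32768 ≈ 12.035614.


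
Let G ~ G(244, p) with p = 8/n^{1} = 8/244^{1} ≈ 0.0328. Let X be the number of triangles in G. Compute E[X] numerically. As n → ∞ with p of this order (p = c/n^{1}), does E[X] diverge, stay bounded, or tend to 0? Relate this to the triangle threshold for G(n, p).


Number of potential triangles: C(244, 3) = 2391444.
Each occurs with probability p³ ≈ (0.0328)³ ≈ 3.52452e-05.
By linearity: E[X] = C(244, 3)·p³ ≈ 2391444 · 3.52452e-05 ≈ 84.287.
Here α = 1, so p = 8/n is exactly at the triangle threshold p ~ 1/n. Asymptotically E[X] → c³/6 = 8³/6 = 256/3 ≈ 85.333, a bounded constant. In this regime the triangle count is asymptotically Poisson(c³/6).

E[X] ≈ 84.287; in regime p = Θ(1/n^{1}) E[X] stays bounded (at the triangle threshold p ~ 1/n).


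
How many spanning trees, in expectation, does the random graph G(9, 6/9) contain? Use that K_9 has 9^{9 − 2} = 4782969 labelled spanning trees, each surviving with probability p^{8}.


K_9 has 9^{9 − 2} = 4782969 labelled spanning trees.
For each such spanning tree H, let X_H = 1 if all 8 edges of H are present in G. Then P[X_H = 1] = p^{8} = (2/3)^{8} = 256/6561.
By linearity of expectation: E[X] = Σ_H E[X_H] = 4782969 · p^{8} = 4782969 · 256/6561 = 186624.
Numerically: E[X] ≈ 1.866e+05.

E[X] = 4782969 · (2/3)^{8} = 186624 ≈ 1.866e+05.


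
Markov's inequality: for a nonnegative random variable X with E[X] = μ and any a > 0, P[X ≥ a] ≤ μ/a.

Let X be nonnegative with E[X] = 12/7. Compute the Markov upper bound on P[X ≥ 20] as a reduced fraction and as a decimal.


μ = E[X] = 12/7, a = 20.
Markov: P[X ≥ 20] ≤ μ/a = (12/7)/20 = 3/35.
Numerically: ≈ 0.08571.
(Since a = 20 > μ = 1.71429, the bound 3/35 is < 1 and informative.)

P[X ≥ 20] ≤ 3/35 ≈ 0.08571.


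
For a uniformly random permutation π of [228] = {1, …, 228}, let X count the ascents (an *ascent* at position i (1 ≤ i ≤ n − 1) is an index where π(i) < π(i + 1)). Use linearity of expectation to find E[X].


Write X = Σ X_I over i = 1, …, 227, with X_I the indicator of one ascent.
There are 227 indicators.
For each fixed i, the pair (π(i), π(i+1)) is a uniformly random ordered pair of distinct values from {1, …, 228}; by symmetry P[π(i) < π(i+1)] = 1/2.
By linearity: E[X] = 227 · (1/2) = (228 − 1) · (1/2) = 227/2 ≈ 113.500.

E[X] = 227/2 = 113.500.


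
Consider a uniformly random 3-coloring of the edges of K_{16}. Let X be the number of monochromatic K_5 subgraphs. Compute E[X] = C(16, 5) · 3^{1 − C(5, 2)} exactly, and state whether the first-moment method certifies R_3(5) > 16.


E[X] = C(16, 5) · 3^{1 − 10} = 4368 · 3^{−9} = 4368/19683.
As a reduced fraction: E[X] = 1456/6561 ≈ 0.221917.
Is E[X] < 1? YES.
Since E[X] < 1, there exists a 3-coloring of K_{16} with no monochromatic K_5; hence R_3(5) > 16.

E[X] = 1456/6561 ≈ 0.221917; E[X] < 1, so R_3(5) > 16.


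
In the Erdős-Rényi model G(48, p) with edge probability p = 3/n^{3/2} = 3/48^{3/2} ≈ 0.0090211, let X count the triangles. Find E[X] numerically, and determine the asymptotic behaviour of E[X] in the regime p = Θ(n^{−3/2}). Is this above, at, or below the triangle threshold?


Number of potential triangles: C(48, 3) = 17296.
Each occurs with probability p³ ≈ (0.0090211)³ ≈ 7.34138831e-07.
By linearity: E[X] = C(48, 3)·p³ ≈ 17296 · 7.34138831e-07 ≈ 0.012698.
Since α = 3/2 > 1, p = c/n^{3/2} = o(1/n) is below the triangle threshold p ~ 1/n. Asymptotically E[X] ~ (c³/6)·n^{3(1−α)} = (3³/6)·n^{-1.5} → 0, so by Markov's inequality G has no triangles w.h.p.

E[X] ≈ 0.012698; in regime p = Θ(1/n^{3/2}) E[X] tends to 0 (below the triangle threshold p ~ 1/n).


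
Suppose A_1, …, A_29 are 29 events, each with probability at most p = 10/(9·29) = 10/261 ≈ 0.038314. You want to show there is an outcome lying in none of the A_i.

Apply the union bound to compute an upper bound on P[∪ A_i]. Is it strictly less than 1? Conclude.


Union bound: P[∪_{i=1}^{29} A_i] ≤ Σ_i P[A_i] ≤ 29·p = 29·(10/261) = 10/9.
Numerically: 10/9 ≈ 1.111111.
Is 10/9 < 1? NO.
Since the bound 10/9 is ≥ 1, the union bound is uninformative here; it does NOT by itself certify existence.

29·p = 10/9 ≈ 1.111111; existence NOT certified by the union bound.


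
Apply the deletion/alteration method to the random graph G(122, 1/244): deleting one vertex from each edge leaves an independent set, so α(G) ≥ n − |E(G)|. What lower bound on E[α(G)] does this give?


E[|E(G)|] = C(122, 2)·p = 7381 · (1/244) = 121/4.
E[α(G)] ≥ n − E[|E(G)|] = 122 − 121/4 = 367/4.
Numerically: ≈ 91.750.
(This is only a lower bound; the true E[α(G)] may be larger.)

E[α(G)] ≥ 367/4 ≈ 91.750.


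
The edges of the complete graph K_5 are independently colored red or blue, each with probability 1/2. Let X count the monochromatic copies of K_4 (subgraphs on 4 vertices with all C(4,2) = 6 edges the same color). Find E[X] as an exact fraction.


Let X = Σ_S X_S over the C(5, 4) = 5 subsets S of size 4, where X_S = 1 if the K_4 on S is monochromatic.
For a fixed S, the K_4 on S has C(4, 2) = 6 edges. P[all 6 edges red] = (1/2)^6, and likewise for blue, so P[monochromatic] = 2·(1/2)^6 = 2^{1 − 6} = 1/32.
By linearity: E[X] = C(5, 4) · 2^{1 − 6} = 5 · 1/32 = 5/32.
Numerically: E[X] ≈ 0.156.

E[X] = C(5,4)·2^(1−C(4,2)) = 5/32 ≈ 0.156.


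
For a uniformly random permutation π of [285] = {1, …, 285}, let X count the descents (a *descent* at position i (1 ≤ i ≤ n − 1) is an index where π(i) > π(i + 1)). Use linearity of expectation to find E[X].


Write X = Σ X_I over i = 1, …, 284, with X_I the indicator of one descent.
There are 284 indicators.
For each fixed i, the pair (π(i), π(i+1)) is a uniformly random ordered pair of distinct values from {1, …, 285}; by symmetry P[π(i) > π(i+1)] = 1/2.
By linearity: E[X] = 284 · (1/2) = (285 − 1) · (1/2) = 142 ≈ 142.0000.

E[X] = 142 = 142.0000.


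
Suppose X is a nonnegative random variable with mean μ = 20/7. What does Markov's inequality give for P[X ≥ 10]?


μ = E[X] = 20/7, a = 10.
Markov: P[X ≥ 10] ≤ μ/a = (20/7)/10 = 2/7.
Numerically: ≈ 0.285714.
(Since a = 10 > μ = 2.857143, the bound 2/7 is < 1 and informative.)

P[X ≥ 10] ≤ 2/7 ≈ 0.285714.


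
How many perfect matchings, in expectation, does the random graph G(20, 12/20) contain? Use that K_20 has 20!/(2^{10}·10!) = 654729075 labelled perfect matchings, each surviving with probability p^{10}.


K_20 has 20!/(2^{10}·10!) = 654729075 labelled perfect matchings.
For each such perfect matching H, let X_H = 1 if all 10 edges of H are present in G. Then P[X_H = 1] = p^{10} = (3/5)^{10} = 59049/9765625.
Summing the indicators: E[X] = Σ_H E[X_H] = 654729075 · p^{10} = 654729075 · 59049/9765625 = 1546443885987/390625.
Numerically: E[X] ≈ 3.96e+06.

E[X] = 654729075 · (3/5)^{10} = 1546443885987/390625 ≈ 3.96e+06.


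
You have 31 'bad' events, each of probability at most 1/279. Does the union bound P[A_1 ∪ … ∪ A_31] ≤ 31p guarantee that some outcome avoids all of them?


Union bound: P[∪_{i=1}^{31} A_i] ≤ Σ_i P[A_i] ≤ 31·p = 31·(1/279) = 1/9.
Numerically: 1/9 ≈ 0.1111.
Is 1/9 < 1? YES.
Since P[∪ A_i] ≤ 1/9 < 1, the complement has P[∩ A_i^c] ≥ 1 − 1/9 = 8/9 > 0, so some outcome avoids every A_i.

31·p = 1/9 ≈ 0.1111; existence CERTIFIED by the union bound.


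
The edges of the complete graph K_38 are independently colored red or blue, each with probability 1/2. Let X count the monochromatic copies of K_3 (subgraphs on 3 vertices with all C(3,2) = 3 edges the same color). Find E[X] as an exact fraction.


Let X = Σ_S X_S over the C(38, 3) = 8436 subsets S of size 3, where X_S = 1 if the K_3 on S is monochromatic.
For a fixed S, the K_3 on S has C(3, 2) = 3 edges. P[all 3 edges red] = (1/2)^3, and likewise for blue, so P[monochromatic] = 2·(1/2)^3 = 2^{1 − 3} = 1/4.
Summing: E[X] = C(38, 3) · 2^{1 − 3} = 8436 · 1/4 = 2109.
Numerically: E[X] ≈ 2109.000.

E[X] = C(38,3)·2^(1−C(3,2)) = 2109 ≈ 2109.000.


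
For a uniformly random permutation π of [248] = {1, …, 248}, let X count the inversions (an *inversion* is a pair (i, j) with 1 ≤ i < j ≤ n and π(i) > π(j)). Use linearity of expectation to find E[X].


Write X = Σ X_I over the C(248, 2) = 30628 pairs i < j, with X_I the indicator of one inversion.
There are 30628 indicators.
For each fixed pair i < j, the values π(i) and π(j) are two distinct elements of {1, …, 248} in uniformly random order; by symmetry P[π(i) > π(j)] = 1/2.
By linearity: E[X] = 30628 · (1/2) = C(248, 2) · (1/2) = 30628/2 = 15314 ≈ 15314.000.

E[X] = 15314 = 15314.000.


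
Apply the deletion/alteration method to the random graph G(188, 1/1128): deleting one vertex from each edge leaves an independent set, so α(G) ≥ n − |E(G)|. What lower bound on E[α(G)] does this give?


E[|E(G)|] = C(188, 2)·p = 17578 · (1/1128) = 187/12.
E[α(G)] ≥ n − E[|E(G)|] = 188 − 187/12 = 2069/12.
Numerically: ≈ 172.4167.
(This is only a lower bound; the true E[α(G)] may be larger.)

E[α(G)] ≥ 2069/12 ≈ 172.4167.


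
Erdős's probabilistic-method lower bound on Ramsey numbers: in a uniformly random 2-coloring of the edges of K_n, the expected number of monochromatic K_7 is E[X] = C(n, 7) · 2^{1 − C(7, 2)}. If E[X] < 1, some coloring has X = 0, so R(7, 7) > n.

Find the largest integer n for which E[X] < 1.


We need C(n, 7) · 2^{1 − 21} < 1, i.e. C(n, 7) < 2^{21 − 1} = 1048576.
Check values of n near the boundary:
  n = 23: C(23, 7) = 245157; 245157 < 1048576? YES
  n = 24: C(24, 7) = 346104; 346104 < 1048576? YES
  n = 25: C(25, 7) = 480700; 480700 < 1048576? YES
  n = 26: C(26, 7) = 657800; 657800 < 1048576? YES
  n = 27: C(27, 7) = 888030; 888030 < 1048576? YES
  n = 28: C(28, 7) = 1184040; 1184040 < 1048576? NO
The largest n with C(n, 7) < 1048576 is n = 27 (where E[X] = 444015/524288 ≈ 0.847). Hence R(7, 7) > 27, i.e. R(7, 7) ≥ 28.

Largest n = 27; hence R(7, 7) > 27.


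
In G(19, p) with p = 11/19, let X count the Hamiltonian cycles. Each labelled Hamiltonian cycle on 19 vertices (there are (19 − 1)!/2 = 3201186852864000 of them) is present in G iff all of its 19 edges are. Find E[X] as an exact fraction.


K_19 has (19 − 1)!/2 = 3201186852864000 labelled Hamiltonian cycles.
For each such Hamiltonian cycle H, let X_H = 1 if all 19 edges of H are present in G. Then P[X_H = 1] = p^{19} = (11/19)^{19} = 61159090448414546291/1978419655660313589123979.
By linearity: E[X] = Σ_H E[X_H] = 3201186852864000 · p^{19} = 3201186852864000 · 61159090448414546291/1978419655660313589123979 = 195781676276584883979724733927424000/1978419655660313589123979.
Numerically: E[X] ≈ 9.8959e+10.

E[X] = 3201186852864000 · (11/19)^{19} = 195781676276584883979724733927424000/1978419655660313589123979 ≈ 9.8959e+10.


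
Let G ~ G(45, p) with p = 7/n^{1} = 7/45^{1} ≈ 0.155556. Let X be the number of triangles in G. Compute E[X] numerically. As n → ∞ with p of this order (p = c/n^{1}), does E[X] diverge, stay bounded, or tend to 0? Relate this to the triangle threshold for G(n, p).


Number of potential triangles: C(45, 3) = 14190.
Each occurs with probability p³ ≈ (0.155556)³ ≈ 3.76406036e-03.
By linearity: E[X] = C(45, 3)·p³ ≈ 14190 · 3.76406036e-03 ≈ 53.412016.
Here α = 1, so p = 7/n is exactly at the triangle threshold p ~ 1/n. Asymptotically E[X] → c³/6 = 7³/6 = 343/6 ≈ 57.166667, a bounded constant. In this regime the triangle count is asymptotically Poisson(c³/6).

E[X] ≈ 53.412016; in regime p = Θ(1/n^{1}) E[X] stays bounded (at the triangle threshold p ~ 1/n).


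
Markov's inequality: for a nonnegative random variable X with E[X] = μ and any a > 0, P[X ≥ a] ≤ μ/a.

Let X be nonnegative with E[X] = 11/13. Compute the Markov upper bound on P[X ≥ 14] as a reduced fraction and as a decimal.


μ = E[X] = 11/13, a = 14.
Markov: P[X ≥ 14] ≤ μ/a = (11/13)/14 = 11/182.
Numerically: ≈ 0.060.
(Since a = 14 > μ = 0.846, the bound 11/182 is < 1 and informative.)

P[X ≥ 14] ≤ 11/182 ≈ 0.060.


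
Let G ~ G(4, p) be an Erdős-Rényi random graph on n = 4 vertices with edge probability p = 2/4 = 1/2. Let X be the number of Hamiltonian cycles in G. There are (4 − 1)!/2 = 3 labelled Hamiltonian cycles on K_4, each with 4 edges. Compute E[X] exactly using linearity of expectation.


K_4 has (4 − 1)!/2 = 3 labelled Hamiltonian cycles.
For each such Hamiltonian cycle H, let X_H = 1 if all 4 edges of H are present in G. Then P[X_H = 1] = p^{4} = (1/2)^{4} = 1/16.
Summing the indicators: E[X] = Σ_H E[X_H] = 3 · p^{4} = 3 · 1/16 = 3/16.
Numerically: E[X] ≈ 0.1875.

E[X] = 3 · (1/2)^{4} = 3/16 ≈ 0.1875.


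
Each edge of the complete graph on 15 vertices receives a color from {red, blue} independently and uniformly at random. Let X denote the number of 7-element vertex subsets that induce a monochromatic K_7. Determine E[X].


Let X = Σ_S X_S over the C(15, 7) = 6435 subsets S of size 7, where X_S = 1 if the K_7 on S is monochromatic.
For a fixed S, the K_7 on S has C(7, 2) = 21 edges. P[all 21 edges red] = (1/2)^21, and likewise for blue, so P[monochromatic] = 2·(1/2)^21 = 2^{1 − 21} = 1/1048576.
Summing: E[X] = C(15, 7) · 2^{1 − 21} = 6435 · 1/1048576 = 6435/1048576.
Numerically: E[X] ≈ 0.006137.

E[X] = C(15,7)·2^(1−C(7,2)) = 6435/1048576 ≈ 0.006137.


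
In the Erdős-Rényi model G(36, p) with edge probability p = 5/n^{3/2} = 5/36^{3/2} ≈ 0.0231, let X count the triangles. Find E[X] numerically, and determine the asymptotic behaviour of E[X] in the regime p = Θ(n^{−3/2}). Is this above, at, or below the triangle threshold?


Number of potential triangles: C(36, 3) = 7140.
Each occurs with probability p³ ≈ (0.0231)³ ≈ 1.24036e-05.
By linearity: E[X] = C(36, 3)·p³ ≈ 7140 · 1.24036e-05 ≈ 0.089.
Since α = 3/2 > 1, p = c/n^{3/2} = o(1/n) is below the triangle threshold p ~ 1/n. Asymptotically E[X] ~ (c³/6)·n^{3(1−α)} = (5³/6)·n^{-1.5} → 0, so by Markov's inequality G has no triangles w.h.p.

E[X] ≈ 0.089; in regime p = Θ(1/n^{3/2}) E[X] tends to 0 (below the triangle threshold p ~ 1/n).


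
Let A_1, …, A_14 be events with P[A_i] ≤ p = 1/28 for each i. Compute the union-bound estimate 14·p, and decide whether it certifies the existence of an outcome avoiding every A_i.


Union bound: P[∪_{i=1}^{14} A_i] ≤ Σ_i P[A_i] ≤ 14·p = 14·(1/28) = 1/2.
Numerically: 1/2 ≈ 0.5000000.
Is 1/2 < 1? YES.
Since P[∪ A_i] ≤ 1/2 < 1, the complement has P[∩ A_i^c] ≥ 1 − 1/2 = 1/2 > 0, so some outcome avoids every A_i.

14·p = 1/2 ≈ 0.5000000; existence CERTIFIED by the union bound.


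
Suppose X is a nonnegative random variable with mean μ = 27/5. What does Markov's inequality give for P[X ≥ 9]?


μ = E[X] = 27/5, a = 9.
Markov: P[X ≥ 9] ≤ μ/a = (27/5)/9 = 3/5.
Numerically: ≈ 0.60000.
(Since a = 9 > μ = 5.40000, the bound 3/5 is < 1 and informative.)

P[X ≥ 9] ≤ 3/5 ≈ 0.60000.


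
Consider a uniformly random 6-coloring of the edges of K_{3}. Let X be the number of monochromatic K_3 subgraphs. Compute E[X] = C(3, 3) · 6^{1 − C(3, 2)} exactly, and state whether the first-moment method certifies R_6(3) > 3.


E[X] = C(3, 3) · 6^{1 − 3} = 1 · 6^{−2} = 1/36.
As a reduced fraction: E[X] = 1/36 ≈ 0.027778.
Is E[X] < 1? YES.
Since E[X] < 1, there exists a 6-coloring of K_{3} with no monochromatic K_3; hence R_6(3) > 3.

E[X] = 1/36 ≈ 0.027778; E[X] < 1, so R_6(3) > 3.


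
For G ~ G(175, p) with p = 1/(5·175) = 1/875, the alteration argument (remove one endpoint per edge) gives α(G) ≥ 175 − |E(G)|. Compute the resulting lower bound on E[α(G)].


E[|E(G)|] = C(175, 2)·p = 15225 · (1/875) = 87/5.
E[α(G)] ≥ n − E[|E(G)|] = 175 − 87/5 = 788/5.
Numerically: ≈ 157.6000.
(This is only a lower bound; the true E[α(G)] may be larger.)

E[α(G)] ≥ 788/5 ≈ 157.6000.


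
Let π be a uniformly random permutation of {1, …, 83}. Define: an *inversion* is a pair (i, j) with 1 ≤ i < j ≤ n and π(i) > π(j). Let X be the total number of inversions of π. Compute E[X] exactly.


Write X = Σ X_I over the C(83, 2) = 3403 pairs i < j, with X_I the indicator of one inversion.
There are 3403 indicators.
For each fixed pair i < j, the values π(i) and π(j) are two distinct elements of {1, …, 83} in uniformly random order; by symmetry P[π(i) > π(j)] = 1/2.
By linearity: E[X] = 3403 · (1/2) = C(83, 2) · (1/2) = 3403/2 = 3403/2 ≈ 1701.500.

E[X] = 3403/2 = 1701.500.


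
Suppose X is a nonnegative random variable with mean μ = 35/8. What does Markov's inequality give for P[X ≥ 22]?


μ = E[X] = 35/8, a = 22.
Markov: P[X ≥ 22] ≤ μ/a = (35/8)/22 = 35/176.
Numerically: ≈ 0.1989.
(Since a = 22 > μ = 4.3750, the bound 35/176 is < 1 and informative.)

P[X ≥ 22] ≤ 35/176 ≈ 0.1989.


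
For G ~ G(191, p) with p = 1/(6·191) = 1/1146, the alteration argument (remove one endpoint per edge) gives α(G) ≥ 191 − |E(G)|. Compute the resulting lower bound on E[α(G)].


E[|E(G)|] = C(191, 2)·p = 18145 · (1/1146) = 95/6.
E[α(G)] ≥ n − E[|E(G)|] = 191 − 95/6 = 1051/6.
Numerically: ≈ 175.166667.
(This is only a lower bound; the true E[α(G)] may be larger.)

E[α(G)] ≥ 1051/6 ≈ 175.166667.


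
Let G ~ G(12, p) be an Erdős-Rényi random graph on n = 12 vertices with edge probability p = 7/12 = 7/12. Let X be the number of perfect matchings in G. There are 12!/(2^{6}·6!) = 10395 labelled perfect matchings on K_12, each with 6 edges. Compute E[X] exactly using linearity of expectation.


K_12 has 12!/(2^{6}·6!) = 10395 labelled perfect matchings.
For each such perfect matching H, let X_H = 1 if all 6 edges of H are present in G. Then P[X_H = 1] = p^{6} = (7/12)^{6} = 117649/2985984.
Summing the indicators: E[X] = Σ_H E[X_H] = 10395 · p^{6} = 10395 · 117649/2985984 = 45294865/110592.
Numerically: E[X] ≈ 409.6.

E[X] = 10395 · (7/12)^{6} = 45294865/110592 ≈ 409.6.


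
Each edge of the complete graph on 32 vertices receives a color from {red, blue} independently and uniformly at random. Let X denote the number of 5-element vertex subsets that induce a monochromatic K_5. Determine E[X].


Let X = Σ_S X_S over the C(32, 5) = 201376 subsets S of size 5, where X_S = 1 if the K_5 on S is monochromatic.
For a fixed S, the K_5 on S has C(5, 2) = 10 edges. P[all 10 edges red] = (1/2)^10, and likewise for blue, so P[monochromatic] = 2·(1/2)^10 = 2^{1 − 10} = 1/512.
By linearity of expectation: E[X] = C(32, 5) · 2^{1 − 10} = 201376 · 1/512 = 6293/16.
Numerically: E[X] ≈ 393.312.

E[X] = C(32,5)·2^(1−C(5,2)) = 6293/16 ≈ 393.312.


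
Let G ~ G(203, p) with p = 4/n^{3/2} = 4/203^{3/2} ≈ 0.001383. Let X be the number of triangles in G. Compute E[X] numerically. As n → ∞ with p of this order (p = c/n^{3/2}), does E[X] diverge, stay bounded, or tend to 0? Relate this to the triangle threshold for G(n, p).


Number of potential triangles: C(203, 3) = 1373701.
Each occurs with probability p³ ≈ (0.001383)³ ≈ 2.645135e-09.
By linearity: E[X] = C(203, 3)·p³ ≈ 1373701 · 2.645135e-09 ≈ 0.0036.
Since α = 3/2 > 1, p = c/n^{3/2} = o(1/n) is below the triangle threshold p ~ 1/n. Asymptotically E[X] ~ (c³/6)·n^{3(1−α)} = (4³/6)·n^{-1.5} → 0, so by Markov's inequality G has no triangles w.h.p.

E[X] ≈ 0.0036; in regime p = Θ(1/n^{3/2}) E[X] tends to 0 (below the triangle threshold p ~ 1/n).


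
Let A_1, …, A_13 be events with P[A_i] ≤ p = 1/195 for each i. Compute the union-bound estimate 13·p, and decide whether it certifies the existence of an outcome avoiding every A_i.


Union bound: P[∪_{i=1}^{13} A_i] ≤ Σ_i P[A_i] ≤ 13·p = 13·(1/195) = 1/15.
Numerically: 1/15 ≈ 0.066667.
Is 1/15 < 1? YES.
Since P[∪ A_i] ≤ 1/15 < 1, the complement has P[∩ A_i^c] ≥ 1 − 1/15 = 14/15 > 0, so some outcome avoids every A_i.

13·p = 1/15 ≈ 0.066667; existence CERTIFIED by the union bound.


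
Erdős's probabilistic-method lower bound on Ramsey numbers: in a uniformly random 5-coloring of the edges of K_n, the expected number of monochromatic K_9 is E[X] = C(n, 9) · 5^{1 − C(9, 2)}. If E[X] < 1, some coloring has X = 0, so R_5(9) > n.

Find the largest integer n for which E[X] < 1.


We need C(n, 9) · 5^{1 − 36} < 1, i.e. C(n, 9) < 5^{36 − 1} = 2910383045673370361328125.
Check values of n near the boundary:
  n = 2169: C(2169, 9) = 2879753360044504243499683; 2879753360044504243499683 < 2910383045673370361328125? YES
  n = 2170: C(2170, 9) = 2891746779868845075610510; 2891746779868845075610510 < 2910383045673370361328125? YES
  n = 2171: C(2171, 9) = 2903784578674959601827205; 2903784578674959601827205 < 2910383045673370361328125? YES
  n = 2172: C(2172, 9) = 2915866900084148060642020; 2915866900084148060642020 < 2910383045673370361328125? NO
The largest n with C(n, 9) < 2910383045673370361328125 is n = 2171 (where E[X] = 580756915734991920365441/582076609134674072265625 ≈ 0.9977328). Hence R_5(9) > 2171, i.e. R_5(9) ≥ 2172.

Largest n = 2171; hence R_5(9) > 2171.


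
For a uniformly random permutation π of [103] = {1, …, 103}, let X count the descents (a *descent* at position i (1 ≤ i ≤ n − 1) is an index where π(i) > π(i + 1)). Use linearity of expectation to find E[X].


Write X = Σ X_I over i = 1, …, 102, with X_I the indicator of one descent.
There are 102 indicators.
For each fixed i, the pair (π(i), π(i+1)) is a uniformly random ordered pair of distinct values from {1, …, 103}; by symmetry P[π(i) > π(i+1)] = 1/2.
By linearity: E[X] = 102 · (1/2) = (103 − 1) · (1/2) = 51 ≈ 51.000.

E[X] = 51 = 51.000.


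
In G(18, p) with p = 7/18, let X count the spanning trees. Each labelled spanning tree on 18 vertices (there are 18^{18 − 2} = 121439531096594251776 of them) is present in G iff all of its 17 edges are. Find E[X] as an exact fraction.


K_18 has 18^{18 − 2} = 121439531096594251776 labelled spanning trees.
For each such spanning tree H, let X_H = 1 if all 17 edges of H are present in G. Then P[X_H = 1] = p^{17} = (7/18)^{17} = 232630513987207/2185911559738696531968.
By linearity of expectation: E[X] = Σ_H E[X_H] = 121439531096594251776 · p^{17} = 121439531096594251776 · 232630513987207/2185911559738696531968 = 232630513987207/18.
Numerically: E[X] ≈ 1.29e+13.

E[X] = 121439531096594251776 · (7/18)^{17} = 232630513987207/18 ≈ 1.29e+13.


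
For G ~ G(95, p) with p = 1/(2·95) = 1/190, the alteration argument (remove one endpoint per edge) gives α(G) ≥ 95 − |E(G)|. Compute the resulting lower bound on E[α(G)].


E[|E(G)|] = C(95, 2)·p = 4465 · (1/190) = 47/2.
E[α(G)] ≥ n − E[|E(G)|] = 95 − 47/2 = 143/2.
Numerically: ≈ 71.50000.
(This is only a lower bound; the true E[α(G)] may be larger.)

E[α(G)] ≥ 143/2 ≈ 71.50000.


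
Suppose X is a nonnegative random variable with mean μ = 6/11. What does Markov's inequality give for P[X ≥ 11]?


μ = E[X] = 6/11, a = 11.
Markov: P[X ≥ 11] ≤ μ/a = (6/11)/11 = 6/121.
Numerically: ≈ 0.049587.
(Since a = 11 > μ = 0.545455, the bound 6/121 is < 1 and informative.)

P[X ≥ 11] ≤ 6/121 ≈ 0.049587.


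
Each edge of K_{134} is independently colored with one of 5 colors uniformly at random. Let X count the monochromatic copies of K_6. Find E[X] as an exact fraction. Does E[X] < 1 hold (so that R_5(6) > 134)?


E[X] = C(134, 6) · 5^{1 − 15} = 7177979809 · 5^{−14} = 7177979809/6103515625.
As a reduced fraction: E[X] = 7177979809/6103515625 ≈ 1.17604.
Is E[X] < 1? NO.
Since E[X] ≥ 1, the first-moment bound is inconclusive at n = 134; it does NOT by itself certify R_5(6) > 134.

E[X] = 7177979809/6103515625 ≈ 1.17604; E[X] ≥ 1; first-moment method inconclusive here.


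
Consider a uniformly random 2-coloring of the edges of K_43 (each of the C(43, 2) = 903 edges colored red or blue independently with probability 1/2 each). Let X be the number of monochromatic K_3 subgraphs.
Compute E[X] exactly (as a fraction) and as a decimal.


Let X = Σ_S X_S over the C(43, 3) = 12341 subsets S of size 3, where X_S = 1 if the K_3 on S is monochromatic.
For a fixed S, the K_3 on S has C(3, 2) = 3 edges. P[all 3 edges red] = (1/2)^3, and likewise for blue, so P[monochromatic] = 2·(1/2)^3 = 2^{1 − 3} = 1/4.
By linearity of expectation: E[X] = C(43, 3) · 2^{1 − 3} = 12341 · 1/4 = 12341/4.
Numerically: E[X] ≈ 3085.25000.

E[X] = C(43,3)·2^(1−C(3,2)) = 12341/4 ≈ 3085.25000.


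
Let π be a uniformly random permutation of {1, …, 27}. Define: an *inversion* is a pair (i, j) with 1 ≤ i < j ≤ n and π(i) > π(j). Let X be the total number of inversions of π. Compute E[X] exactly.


Write X = Σ X_I over the C(27, 2) = 351 pairs i < j, with X_I the indicator of one inversion.
There are 351 indicators.
For each fixed pair i < j, the values π(i) and π(j) are two distinct elements of {1, …, 27} in uniformly random order; by symmetry P[π(i) > π(j)] = 1/2.
By linearity: E[X] = 351 · (1/2) = C(27, 2) · (1/2) = 351/2 = 351/2 ≈ 175.500.

E[X] = 351/2 = 175.500.


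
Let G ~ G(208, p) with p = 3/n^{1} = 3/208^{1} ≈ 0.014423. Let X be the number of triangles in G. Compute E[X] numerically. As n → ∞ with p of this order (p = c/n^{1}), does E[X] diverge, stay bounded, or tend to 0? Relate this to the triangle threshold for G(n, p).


Number of potential triangles: C(208, 3) = 1478256.
Each occurs with probability p³ ≈ (0.014423)³ ≈ 3.0003627e-06.
By linearity: E[X] = C(208, 3)·p³ ≈ 1478256 · 3.0003627e-06 ≈ 4.43530.
Here α = 1, so p = 3/n is exactly at the triangle threshold p ~ 1/n. Asymptotically E[X] → c³/6 = 3³/6 = 9/2 ≈ 4.50000, a bounded constant. In this regime the triangle count is asymptotically Poisson(c³/6).

E[X] ≈ 4.43530; in regime p = Θ(1/n^{1}) E[X] stays bounded (at the triangle threshold p ~ 1/n).


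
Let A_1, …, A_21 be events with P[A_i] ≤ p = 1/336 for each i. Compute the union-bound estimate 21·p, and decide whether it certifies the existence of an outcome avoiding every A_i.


Union bound: P[∪_{i=1}^{21} A_i] ≤ Σ_i P[A_i] ≤ 21·p = 21·(1/336) = 1/16.
Numerically: 1/16 ≈ 0.06250.
Is 1/16 < 1? YES.
Since P[∪ A_i] ≤ 1/16 < 1, the complement has P[∩ A_i^c] ≥ 1 − 1/16 = 15/16 > 0, so some outcome avoids every A_i.

21·p = 1/16 ≈ 0.06250; existence CERTIFIED by the union bound.


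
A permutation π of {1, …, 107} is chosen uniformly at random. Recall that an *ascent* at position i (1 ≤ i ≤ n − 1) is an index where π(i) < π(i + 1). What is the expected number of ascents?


Write X = Σ X_I over i = 1, …, 106, with X_I the indicator of one ascent.
There are 106 indicators.
For each fixed i, the pair (π(i), π(i+1)) is a uniformly random ordered pair of distinct values from {1, …, 107}; by symmetry P[π(i) < π(i+1)] = 1/2.
By linearity: E[X] = 106 · (1/2) = (107 − 1) · (1/2) = 53 ≈ 53.000000.

E[X] = 53 = 53.000000.


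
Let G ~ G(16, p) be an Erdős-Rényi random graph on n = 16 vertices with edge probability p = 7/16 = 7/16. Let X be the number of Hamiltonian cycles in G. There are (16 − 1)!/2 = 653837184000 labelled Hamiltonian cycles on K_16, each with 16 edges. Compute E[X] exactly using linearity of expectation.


K_16 has (16 − 1)!/2 = 653837184000 labelled Hamiltonian cycles.
For each such Hamiltonian cycle H, let X_H = 1 if all 16 edges of H are present in G. Then P[X_H = 1] = p^{16} = (7/16)^{16} = 33232930569601/18446744073709551616.
By linearity of expectation: E[X] = Σ_H E[X_H] = 653837184000 · p^{16} = 653837184000 · 33232930569601/18446744073709551616 = 21219654042671322112875/18014398509481984.
Numerically: E[X] ≈ 1.18e+06.

E[X] = 653837184000 · (7/16)^{16} = 21219654042671322112875/18014398509481984 ≈ 1.18e+06.


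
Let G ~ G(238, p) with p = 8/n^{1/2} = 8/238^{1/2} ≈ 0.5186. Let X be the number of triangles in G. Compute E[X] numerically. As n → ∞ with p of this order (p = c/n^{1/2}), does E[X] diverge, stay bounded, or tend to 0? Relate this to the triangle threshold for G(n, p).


Number of potential triangles: C(238, 3) = 2218636.
Each occurs with probability p³ ≈ (0.5186)³ ≈ 1.394455e-01.
By linearity: E[X] = C(238, 3)·p³ ≈ 2218636 · 1.394455e-01 ≈ 309378.8217.
Since α = 1/2 < 1, p = c/n^{1/2} ≫ 1/n is above the triangle threshold p ~ 1/n. Asymptotically E[X] ~ (c³/6)·n^{3(1−α)} = (8³/6)·n^{1.5} → ∞; triangles are abundant w.h.p.

E[X] ≈ 309378.8217; in regime p = Θ(1/n^{1/2}) E[X] diverges (above the triangle threshold p ~ 1/n).


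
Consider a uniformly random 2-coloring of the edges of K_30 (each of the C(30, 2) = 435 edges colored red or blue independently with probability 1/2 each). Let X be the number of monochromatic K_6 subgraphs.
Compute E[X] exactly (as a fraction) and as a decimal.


Let X = Σ_S X_S over the C(30, 6) = 593775 subsets S of size 6, where X_S = 1 if the K_6 on S is monochromatic.
For a fixed S, the K_6 on S has C(6, 2) = 15 edges. P[all 15 edges red] = (1/2)^15, and likewise for blue, so P[monochromatic] = 2·(1/2)^15 = 2^{1 − 15} = 1/16384.
By linearity: E[X] = C(30, 6) · 2^{1 − 15} = 593775 · 1/16384 = 593775/16384.
Numerically: E[X] ≈ 36.2411.

E[X] = C(30,6)·2^(1−C(6,2)) = 593775/16384 ≈ 36.2411.


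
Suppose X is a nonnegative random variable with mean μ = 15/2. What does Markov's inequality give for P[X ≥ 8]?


μ = E[X] = 15/2, a = 8.
Markov: P[X ≥ 8] ≤ μ/a = (15/2)/8 = 15/16.
Numerically: ≈ 0.937500.
(Since a = 8 > μ = 7.500000, the bound 15/16 is < 1 and informative.)

P[X ≥ 8] ≤ 15/16 ≈ 0.937500.


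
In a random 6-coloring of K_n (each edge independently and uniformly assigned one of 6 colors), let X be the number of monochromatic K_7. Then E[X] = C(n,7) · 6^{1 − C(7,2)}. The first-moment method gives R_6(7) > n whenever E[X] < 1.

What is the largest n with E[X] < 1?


We need C(n, 7) · 6^{1 − 21} < 1, i.e. C(n, 7) < 6^{21 − 1} = 3656158440062976.
Check values of n near the boundary:
  n = 564: C(564, 7) = 3469685994423792; 3469685994423792 < 3656158440062976? YES
  n = 565: C(565, 7) = 3513212521235560; 3513212521235560 < 3656158440062976? YES
  n = 566: C(566, 7) = 3557206237959440; 3557206237959440 < 3656158440062976? YES
  n = 567: C(567, 7) = 3601671315933933; 3601671315933933 < 3656158440062976? YES
  n = 568: C(568, 7) = 3646611956239704; 3646611956239704 < 3656158440062976? YES
  n = 569: C(569, 7) = 3692032389858348; 3692032389858348 < 3656158440062976? NO
The largest n with C(n, 7) < 3656158440062976 is n = 568 (where E[X] = 16882462760369/16926659444736 ≈ 0.99739). Hence R_6(7) > 568, i.e. R_6(7) ≥ 569.

Largest n = 568; hence R_6(7) > 568.


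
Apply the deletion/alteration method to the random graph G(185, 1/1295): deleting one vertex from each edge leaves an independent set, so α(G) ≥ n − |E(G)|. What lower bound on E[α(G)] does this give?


E[|E(G)|] = C(185, 2)·p = 17020 · (1/1295) = 92/7.
E[α(G)] ≥ n − E[|E(G)|] = 185 − 92/7 = 1203/7.
Numerically: ≈ 171.857143.
(This is only a lower bound; the true E[α(G)] may be larger.)

E[α(G)] ≥ 1203/7 ≈ 171.857143.


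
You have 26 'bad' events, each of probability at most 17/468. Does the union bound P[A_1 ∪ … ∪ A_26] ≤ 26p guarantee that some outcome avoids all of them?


Union bound: P[∪_{i=1}^{26} A_i] ≤ Σ_i P[A_i] ≤ 26·p = 26·(17/468) = 17/18.
Numerically: 17/18 ≈ 0.944444.
Is 17/18 < 1? YES.
Since P[∪ A_i] ≤ 17/18 < 1, the complement has P[∩ A_i^c] ≥ 1 − 17/18 = 1/18 > 0, so some outcome avoids every A_i.

26·p = 17/18 ≈ 0.944444; existence CERTIFIED by the union bound.


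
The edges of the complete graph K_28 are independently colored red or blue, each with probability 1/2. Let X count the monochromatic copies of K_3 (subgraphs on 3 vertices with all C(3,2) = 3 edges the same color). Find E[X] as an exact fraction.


Let X = Σ_S X_S over the C(28, 3) = 3276 subsets S of size 3, where X_S = 1 if the K_3 on S is monochromatic.
For a fixed S, the K_3 on S has C(3, 2) = 3 edges. P[all 3 edges red] = (1/2)^3, and likewise for blue, so P[monochromatic] = 2·(1/2)^3 = 2^{1 − 3} = 1/4.
By linearity: E[X] = C(28, 3) · 2^{1 − 3} = 3276 · 1/4 = 819.
Numerically: E[X] ≈ 819.00000.

E[X] = C(28,3)·2^(1−C(3,2)) = 819 ≈ 819.00000.


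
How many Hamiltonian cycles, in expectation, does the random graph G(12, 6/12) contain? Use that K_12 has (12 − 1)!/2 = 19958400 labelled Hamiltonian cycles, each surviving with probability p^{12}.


K_12 has (12 − 1)!/2 = 19958400 labelled Hamiltonian cycles.
For each such Hamiltonian cycle H, let X_H = 1 if all 12 edges of H are present in G. Then P[X_H = 1] = p^{12} = (1/2)^{12} = 1/4096.
Summing the indicators: E[X] = Σ_H E[X_H] = 19958400 · p^{12} = 19958400 · 1/4096 = 155925/32.
Numerically: E[X] ≈ 4873.

E[X] = 19958400 · (1/2)^{12} = 155925/32 ≈ 4873.


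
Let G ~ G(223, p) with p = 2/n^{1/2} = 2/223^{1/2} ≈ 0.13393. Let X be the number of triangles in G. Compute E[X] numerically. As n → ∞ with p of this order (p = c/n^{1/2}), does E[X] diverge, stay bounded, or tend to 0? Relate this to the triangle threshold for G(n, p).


Number of potential triangles: C(223, 3) = 1823471.
Each occurs with probability p³ ≈ (0.13393)³ ≈ 2.40233015e-03.
By linearity: E[X] = C(223, 3)·p³ ≈ 1823471 · 2.40233015e-03 ≈ 4380.579367.
Since α = 1/2 < 1, p = c/n^{1/2} ≫ 1/n is above the triangle threshold p ~ 1/n. Asymptotically E[X] ~ (c³/6)·n^{3(1−α)} = (2³/6)·n^{1.5} → ∞; triangles are abundant w.h.p.

E[X] ≈ 4380.579367; in regime p = Θ(1/n^{1/2}) E[X] diverges (above the triangle threshold p ~ 1/n).


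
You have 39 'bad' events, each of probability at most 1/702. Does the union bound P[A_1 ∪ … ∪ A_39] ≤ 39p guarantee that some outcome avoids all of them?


Union bound: P[∪_{i=1}^{39} A_i] ≤ Σ_i P[A_i] ≤ 39·p = 39·(1/702) = 1/18.
Numerically: 1/18 ≈ 0.05556.
Is 1/18 < 1? YES.
Since P[∪ A_i] ≤ 1/18 < 1, the complement has P[∩ A_i^c] ≥ 1 − 1/18 = 17/18 > 0, so some outcome avoids every A_i.

39·p = 1/18 ≈ 0.05556; existence CERTIFIED by the union bound.


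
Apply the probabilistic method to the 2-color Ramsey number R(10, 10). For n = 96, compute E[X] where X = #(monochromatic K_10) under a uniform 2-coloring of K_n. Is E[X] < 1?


E[X] = C(96, 10) · 2^{1 − 45} = 11279926456656 · 2^{−44} = 11279926456656/17592186044416.
As a reduced fraction: E[X] = 704995403541/1099511627776 ≈ 0.64119.
Is E[X] < 1? YES.
Since E[X] < 1, there exists a 2-coloring of K_{96} with no monochromatic K_10; hence R(10, 10) > 96.

E[X] = 704995403541/1099511627776 ≈ 0.64119; E[X] < 1, so R(10, 10) > 96.


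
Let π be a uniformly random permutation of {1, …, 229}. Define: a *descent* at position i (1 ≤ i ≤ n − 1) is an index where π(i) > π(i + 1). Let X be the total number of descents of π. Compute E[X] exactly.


Write X = Σ X_I over i = 1, …, 228, with X_I the indicator of one descent.
There are 228 indicators.
For each fixed i, the pair (π(i), π(i+1)) is a uniformly random ordered pair of distinct values from {1, …, 229}; by symmetry P[π(i) > π(i+1)] = 1/2.
By linearity: E[X] = 228 · (1/2) = (229 − 1) · (1/2) = 114 ≈ 114.0000.

E[X] = 114 = 114.0000.


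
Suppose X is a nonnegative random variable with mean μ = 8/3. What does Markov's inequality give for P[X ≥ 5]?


μ = E[X] = 8/3, a = 5.
Markov: P[X ≥ 5] ≤ μ/a = (8/3)/5 = 8/15.
Numerically: ≈ 0.53333.
(Since a = 5 > μ = 2.66667, the bound 8/15 is < 1 and informative.)

P[X ≥ 5] ≤ 8/15 ≈ 0.53333.


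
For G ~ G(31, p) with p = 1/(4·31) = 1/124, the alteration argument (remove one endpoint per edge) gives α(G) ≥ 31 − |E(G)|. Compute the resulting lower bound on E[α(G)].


E[|E(G)|] = C(31, 2)·p = 465 · (1/124) = 15/4.
E[α(G)] ≥ n − E[|E(G)|] = 31 − 15/4 = 109/4.
Numerically: ≈ 27.250000.
(This is only a lower bound; the true E[α(G)] may be larger.)

E[α(G)] ≥ 109/4 ≈ 27.250000.


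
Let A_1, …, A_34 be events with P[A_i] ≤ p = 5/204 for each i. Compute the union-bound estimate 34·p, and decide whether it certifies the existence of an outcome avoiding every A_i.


Union bound: P[∪_{i=1}^{34} A_i] ≤ Σ_i P[A_i] ≤ 34·p = 34·(5/204) = 5/6.
Numerically: 5/6 ≈ 0.83333.
Is 5/6 < 1? YES.
Since P[∪ A_i] ≤ 5/6 < 1, the complement has P[∩ A_i^c] ≥ 1 − 5/6 = 1/6 > 0, so some outcome avoids every A_i.

34·p = 5/6 ≈ 0.83333; existence CERTIFIED by the union bound.


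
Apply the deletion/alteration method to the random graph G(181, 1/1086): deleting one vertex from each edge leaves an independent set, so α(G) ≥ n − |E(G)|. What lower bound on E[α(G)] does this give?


E[|E(G)|] = C(181, 2)·p = 16290 · (1/1086) = 15.
E[α(G)] ≥ n − E[|E(G)|] = 181 − 15 = 166.
Numerically: ≈ 166.0000.
(This is only a lower bound; the true E[α(G)] may be larger.)

E[α(G)] ≥ 166 ≈ 166.0000.


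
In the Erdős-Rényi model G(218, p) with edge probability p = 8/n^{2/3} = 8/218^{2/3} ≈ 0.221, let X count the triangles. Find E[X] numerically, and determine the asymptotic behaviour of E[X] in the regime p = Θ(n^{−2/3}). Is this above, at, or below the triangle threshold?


Number of potential triangles: C(218, 3) = 1703016.
Each occurs with probability p³ ≈ (0.221)³ ≈ 1.07735e-02.
By linearity: E[X] = C(218, 3)·p³ ≈ 1703016 · 1.07735e-02 ≈ 18347.450.
Since α = 2/3 < 1, p = c/n^{2/3} ≫ 1/n is above the triangle threshold p ~ 1/n. Asymptotically E[X] ~ (c³/6)·n^{3(1−α)} = (8³/6)·n^{1} → ∞; triangles are abundant w.h.p.

E[X] ≈ 18347.450; in regime p = Θ(1/n^{2/3}) E[X] diverges (above the triangle threshold p ~ 1/n).


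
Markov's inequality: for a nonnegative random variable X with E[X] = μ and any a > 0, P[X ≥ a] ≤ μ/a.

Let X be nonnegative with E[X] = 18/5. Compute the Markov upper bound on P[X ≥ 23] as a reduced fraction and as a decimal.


μ = E[X] = 18/5, a = 23.
Markov: P[X ≥ 23] ≤ μ/a = (18/5)/23 = 18/115.
Numerically: ≈ 0.15652.
(Since a = 23 > μ = 3.60000, the bound 18/115 is < 1 and informative.)

P[X ≥ 23] ≤ 18/115 ≈ 0.15652.


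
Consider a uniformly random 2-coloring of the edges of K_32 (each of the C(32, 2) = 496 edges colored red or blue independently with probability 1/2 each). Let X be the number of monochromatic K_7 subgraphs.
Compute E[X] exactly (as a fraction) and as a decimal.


Let X = Σ_S X_S over the C(32, 7) = 3365856 subsets S of size 7, where X_S = 1 if the K_7 on S is monochromatic.
For a fixed S, the K_7 on S has C(7, 2) = 21 edges. P[all 21 edges red] = (1/2)^21, and likewise for blue, so P[monochromatic] = 2·(1/2)^21 = 2^{1 − 21} = 1/1048576.
Summing: E[X] = C(32, 7) · 2^{1 − 21} = 3365856 · 1/1048576 = 105183/32768.
Numerically: E[X] ≈ 3.2099.

E[X] = C(32,7)·2^(1−C(7,2)) = 105183/32768 ≈ 3.2099.
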